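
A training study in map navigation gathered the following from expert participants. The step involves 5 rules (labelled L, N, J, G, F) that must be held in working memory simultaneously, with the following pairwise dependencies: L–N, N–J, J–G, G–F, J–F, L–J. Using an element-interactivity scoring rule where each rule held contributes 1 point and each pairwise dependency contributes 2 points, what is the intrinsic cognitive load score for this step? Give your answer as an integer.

17

Count of rules held simultaneously: 5.
Count of pairwise dependencies listed: 6.
Element contribution: 5 × 1 = 5.
Interaction contribution: 6 × 2 = 12.
Intrinsic load = 5 + 12 = 17.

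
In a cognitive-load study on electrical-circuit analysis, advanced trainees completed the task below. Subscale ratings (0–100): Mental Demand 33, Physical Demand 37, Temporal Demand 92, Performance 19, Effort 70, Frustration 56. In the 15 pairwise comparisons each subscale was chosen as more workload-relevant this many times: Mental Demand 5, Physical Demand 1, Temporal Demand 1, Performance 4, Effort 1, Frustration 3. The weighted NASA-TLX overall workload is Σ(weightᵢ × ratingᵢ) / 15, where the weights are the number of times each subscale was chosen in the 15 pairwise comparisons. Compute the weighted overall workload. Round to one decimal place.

40.5

The tallies are the weights (they sum to 15).
Weighted sum = 5·33 + 1·37 + 1·92 + 4·19 + 1·70 + 3·56
            = 165 + 37 + 92 + 76 + 70 + 168 = 608.
Overall workload = 608 / 15 = 40.5333 ≈ 40.5.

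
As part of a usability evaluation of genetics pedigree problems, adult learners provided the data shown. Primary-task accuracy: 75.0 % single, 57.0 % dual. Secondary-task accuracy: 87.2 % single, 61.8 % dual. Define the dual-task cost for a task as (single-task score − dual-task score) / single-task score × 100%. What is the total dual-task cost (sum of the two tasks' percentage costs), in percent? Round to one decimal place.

53.1

Primary cost = (75.0 − 57.0) / 75.0 × 100% = 24.0000%.
Secondary cost = (87.2 − 61.8) / 87.2 × 100% = 29.1284%.
Total = 24.0000% + 29.1284% = 53.1284% ≈ 53.1%.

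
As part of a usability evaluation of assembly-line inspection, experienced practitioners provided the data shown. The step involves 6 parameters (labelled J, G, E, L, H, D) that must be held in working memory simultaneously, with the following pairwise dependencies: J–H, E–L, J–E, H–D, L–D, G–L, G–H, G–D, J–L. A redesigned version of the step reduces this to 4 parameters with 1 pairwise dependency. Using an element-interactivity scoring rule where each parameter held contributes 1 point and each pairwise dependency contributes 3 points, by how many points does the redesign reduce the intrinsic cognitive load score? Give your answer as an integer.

26

Original: 6 × 1 + 9 × 3 = 6 + 27 = 33.
Redesigned: 4 × 1 + 1 × 3 = 4 + 3 = 7.
Reduction = 33 − 7 = 26.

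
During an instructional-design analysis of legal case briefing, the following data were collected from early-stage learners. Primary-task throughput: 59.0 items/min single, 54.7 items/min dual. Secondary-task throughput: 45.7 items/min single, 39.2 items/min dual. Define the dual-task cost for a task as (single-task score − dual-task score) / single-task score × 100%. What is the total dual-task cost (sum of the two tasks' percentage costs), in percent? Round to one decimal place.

21.5

Primary cost = (59.0 − 54.7) / 59.0 × 100% = 7.2881%.
Secondary cost = (45.7 − 39.2) / 45.7 × 100% = 14.2232%.
Total = 7.2881% + 14.2232% = 21.5113% ≈ 21.5%.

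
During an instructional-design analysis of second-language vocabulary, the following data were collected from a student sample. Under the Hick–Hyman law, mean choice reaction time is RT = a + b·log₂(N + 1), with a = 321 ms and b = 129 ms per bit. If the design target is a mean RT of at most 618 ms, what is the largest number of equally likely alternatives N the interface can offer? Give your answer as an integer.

3

Set 321 + 129·log₂(N + 1) ≤ 618.
log₂(N + 1) ≤ (618 − 321) / 129 = 2.3023.
N + 1 ≤ 2^2.3023 = 4.9324.
N ≤ 3.9324, so the largest integer N is 3.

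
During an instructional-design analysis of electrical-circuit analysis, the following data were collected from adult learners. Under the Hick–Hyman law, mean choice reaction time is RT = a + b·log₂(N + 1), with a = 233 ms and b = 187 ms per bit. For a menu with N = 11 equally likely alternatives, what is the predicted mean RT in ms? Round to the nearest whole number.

903

log₂(11 + 1) = log₂(12) = 3.5850.
RT = 233 + 187 × 3.5850 = 233 + 670.3950 = 903.3950 ms.
≈ 903 ms.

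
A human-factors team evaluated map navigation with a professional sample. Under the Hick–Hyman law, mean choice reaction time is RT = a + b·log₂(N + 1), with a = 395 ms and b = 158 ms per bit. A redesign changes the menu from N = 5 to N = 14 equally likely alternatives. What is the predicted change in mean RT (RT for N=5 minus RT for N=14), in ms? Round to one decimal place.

RT(5) = 395 + 158·log₂(6) = 395 + 158·2.5850 = 803.4300 ms.
RT(14) = 395 + 158·log₂(15) = 395 + 158·3.9069 = 1012.2902 ms.
Difference = 803.4300 − 1012.2902 = -208.8602 ≈ -208.9 ms.

-208.9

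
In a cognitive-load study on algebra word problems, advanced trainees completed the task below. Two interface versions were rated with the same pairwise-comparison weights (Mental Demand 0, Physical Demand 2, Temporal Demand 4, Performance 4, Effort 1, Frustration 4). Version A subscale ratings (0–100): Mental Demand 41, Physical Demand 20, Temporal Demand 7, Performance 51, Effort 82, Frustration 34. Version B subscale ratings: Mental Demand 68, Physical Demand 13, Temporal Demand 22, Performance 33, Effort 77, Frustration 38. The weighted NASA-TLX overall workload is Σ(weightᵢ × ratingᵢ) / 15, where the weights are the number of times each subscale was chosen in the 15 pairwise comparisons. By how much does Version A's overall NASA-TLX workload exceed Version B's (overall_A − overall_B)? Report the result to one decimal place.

1.0

Version A weighted sum = 0·41 + 2·20 + 4·7 + 4·51 + 1·82 + 4·34 = 0 + 40 + 28 + 204 + 82 + 136 = 490; overall_A = 490/15 = 32.6667.
Version B weighted sum = 0·68 + 2·13 + 4·22 + 4·33 + 1·77 + 4·38 = 0 + 26 + 88 + 132 + 77 + 152 = 475; overall_B = 475/15 = 31.6667.
Difference = 32.6667 − 31.6667 = 1.0000 ≈ 1.0.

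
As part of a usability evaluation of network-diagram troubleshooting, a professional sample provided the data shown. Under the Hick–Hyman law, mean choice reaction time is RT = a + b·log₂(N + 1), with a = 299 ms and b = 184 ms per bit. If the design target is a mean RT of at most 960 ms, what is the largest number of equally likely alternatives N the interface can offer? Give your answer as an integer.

11

Set 299 + 184·log₂(N + 1) ≤ 960.
log₂(N + 1) ≤ (960 − 299) / 184 = 3.5924.
N + 1 ≤ 2^3.5924 = 12.0620.
N ≤ 11.0620, so the largest integer N is 11.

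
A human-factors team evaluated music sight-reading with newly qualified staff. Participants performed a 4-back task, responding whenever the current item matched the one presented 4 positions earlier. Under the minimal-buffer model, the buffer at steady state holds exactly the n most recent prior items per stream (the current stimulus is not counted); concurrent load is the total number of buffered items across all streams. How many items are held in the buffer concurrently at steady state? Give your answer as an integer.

4

The buffer holds the 4 most recent prior items.
Steady-state concurrent load = 4 items.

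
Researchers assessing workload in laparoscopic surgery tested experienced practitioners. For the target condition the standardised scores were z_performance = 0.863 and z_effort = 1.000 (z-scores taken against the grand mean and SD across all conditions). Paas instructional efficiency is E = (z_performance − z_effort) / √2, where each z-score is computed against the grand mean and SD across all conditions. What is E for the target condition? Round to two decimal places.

-0.10

z_P − z_E = 0.863 − 1.000 = -0.1370.
E = -0.1370 / √2 = -0.1370 / 1.41421 = -0.0969 ≈ -0.10.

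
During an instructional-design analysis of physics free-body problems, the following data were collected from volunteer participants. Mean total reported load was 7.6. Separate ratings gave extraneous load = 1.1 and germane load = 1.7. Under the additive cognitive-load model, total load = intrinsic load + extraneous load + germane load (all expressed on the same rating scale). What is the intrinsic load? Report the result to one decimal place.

4.8

intrinsic load = total − extraneous − germane
             = 7.6 − 1.1 − 1.7 = 4.8.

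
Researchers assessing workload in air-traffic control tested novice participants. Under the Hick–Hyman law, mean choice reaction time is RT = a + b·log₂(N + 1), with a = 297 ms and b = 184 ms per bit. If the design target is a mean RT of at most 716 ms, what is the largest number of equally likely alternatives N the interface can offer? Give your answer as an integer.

3

Set 297 + 184·log₂(N + 1) ≤ 716.
log₂(N + 1) ≤ (716 − 297) / 184 = 2.2772.
N + 1 ≤ 2^2.2772 = 4.8474.
N ≤ 3.8474, so the largest integer N is 3.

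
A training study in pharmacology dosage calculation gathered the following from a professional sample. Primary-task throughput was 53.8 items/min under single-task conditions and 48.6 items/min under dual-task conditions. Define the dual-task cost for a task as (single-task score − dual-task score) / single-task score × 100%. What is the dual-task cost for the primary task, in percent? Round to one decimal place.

9.7

Cost = (53.8 − 48.6) / 53.8 × 100%
     = 5.2000 / 53.8 × 100% = 9.6654%.
≈ 9.7%.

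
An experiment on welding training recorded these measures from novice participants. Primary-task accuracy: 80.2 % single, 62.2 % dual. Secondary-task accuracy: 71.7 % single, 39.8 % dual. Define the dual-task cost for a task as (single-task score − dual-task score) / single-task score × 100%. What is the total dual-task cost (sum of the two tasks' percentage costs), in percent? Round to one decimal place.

Primary cost = (80.2 − 62.2) / 80.2 × 100% = 22.4439%.
Secondary cost = (71.7 − 39.8) / 71.7 × 100% = 44.4909%.
Total = 22.4439% + 44.4909% = 66.9348% ≈ 66.9%.

66.9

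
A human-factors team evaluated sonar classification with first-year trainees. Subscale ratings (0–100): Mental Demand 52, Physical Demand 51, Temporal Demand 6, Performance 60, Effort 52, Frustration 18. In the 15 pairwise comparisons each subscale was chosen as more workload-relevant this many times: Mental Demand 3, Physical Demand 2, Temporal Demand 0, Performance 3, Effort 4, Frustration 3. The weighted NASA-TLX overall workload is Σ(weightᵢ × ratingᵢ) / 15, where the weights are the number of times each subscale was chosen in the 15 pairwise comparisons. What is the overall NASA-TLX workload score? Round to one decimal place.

46.7

The tallies are the weights (they sum to 15).
Weighted sum = 3·52 + 2·51 + 0·6 + 3·60 + 4·52 + 3·18
            = 156 + 102 + 0 + 180 + 208 + 54 = 700.
Overall workload = 700 / 15 = 46.6667 ≈ 46.7.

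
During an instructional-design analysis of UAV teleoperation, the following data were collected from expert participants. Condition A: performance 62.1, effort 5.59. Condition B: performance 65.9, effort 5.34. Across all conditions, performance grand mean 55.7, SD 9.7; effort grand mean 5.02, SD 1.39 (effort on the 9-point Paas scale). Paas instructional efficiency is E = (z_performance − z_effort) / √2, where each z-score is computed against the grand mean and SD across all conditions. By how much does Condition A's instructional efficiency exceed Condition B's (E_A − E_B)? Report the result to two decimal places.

-0.40

Condition A: z_P = (62.1 − 55.7)/9.7 = 0.6598; z_E = (5.59 − 5.02)/1.39 = 0.4101; E_A = (0.6598 − 0.4101)/√2 = 0.1766.
Condition B: z_P = (65.9 − 55.7)/9.7 = 1.0515; z_E = (5.34 − 5.02)/1.39 = 0.2302; E_B = (1.0515 − 0.2302)/√2 = 0.5807.
E_A − E_B = 0.1766 − 0.5807 = -0.4041 ≈ -0.40.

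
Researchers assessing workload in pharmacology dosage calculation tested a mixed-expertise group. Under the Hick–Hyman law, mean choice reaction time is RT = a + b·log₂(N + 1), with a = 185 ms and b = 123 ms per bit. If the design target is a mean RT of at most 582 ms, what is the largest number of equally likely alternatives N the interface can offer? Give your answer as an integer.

8

Set 185 + 123·log₂(N + 1) ≤ 582.
log₂(N + 1) ≤ (582 − 185) / 123 = 3.2276.
N + 1 ≤ 2^3.2276 = 9.3671.
N ≤ 8.3671, so the largest integer N is 8.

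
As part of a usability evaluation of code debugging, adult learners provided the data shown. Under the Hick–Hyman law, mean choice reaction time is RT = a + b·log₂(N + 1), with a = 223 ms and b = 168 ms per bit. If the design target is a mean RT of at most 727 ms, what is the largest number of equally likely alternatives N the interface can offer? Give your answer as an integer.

Set 223 + 168·log₂(N + 1) ≤ 727.
log₂(N + 1) ≤ (727 − 223) / 168 = 3.0000.
N + 1 ≤ 2^3.0000 = 8.0000.
N ≤ 7.0000, so the largest integer N is 7.

7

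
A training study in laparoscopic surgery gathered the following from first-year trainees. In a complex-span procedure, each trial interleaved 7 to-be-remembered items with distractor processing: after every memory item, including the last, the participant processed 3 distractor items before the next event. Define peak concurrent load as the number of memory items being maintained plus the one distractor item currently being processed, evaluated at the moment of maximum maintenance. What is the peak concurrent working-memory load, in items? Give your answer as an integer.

8

Maintenance is greatest during the distractor(s) after memory item 7: all 7 memory items are being held.
One distractor item is concurrently being processed.
Peak concurrent load = 7 + 1 = 8 items.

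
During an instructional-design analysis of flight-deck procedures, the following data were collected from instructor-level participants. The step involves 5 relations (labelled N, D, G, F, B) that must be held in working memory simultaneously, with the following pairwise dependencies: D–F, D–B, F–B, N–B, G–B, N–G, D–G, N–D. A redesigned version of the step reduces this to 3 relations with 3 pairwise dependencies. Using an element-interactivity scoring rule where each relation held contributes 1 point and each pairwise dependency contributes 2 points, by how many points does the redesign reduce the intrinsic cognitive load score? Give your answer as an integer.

Original: 5 × 1 + 8 × 2 = 5 + 16 = 21.
Redesigned: 3 × 1 + 3 × 2 = 3 + 6 = 9.
Reduction = 21 − 9 = 12.

12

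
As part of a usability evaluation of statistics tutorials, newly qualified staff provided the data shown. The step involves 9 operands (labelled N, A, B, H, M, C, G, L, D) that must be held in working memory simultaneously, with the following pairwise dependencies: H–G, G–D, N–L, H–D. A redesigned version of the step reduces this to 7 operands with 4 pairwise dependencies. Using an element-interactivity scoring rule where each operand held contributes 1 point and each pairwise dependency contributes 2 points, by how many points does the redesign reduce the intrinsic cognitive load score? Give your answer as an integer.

2

Original: 9 × 1 + 4 × 2 = 9 + 8 = 17.
Redesigned: 7 × 1 + 4 × 2 = 7 + 8 = 15.
Reduction = 17 − 15 = 2.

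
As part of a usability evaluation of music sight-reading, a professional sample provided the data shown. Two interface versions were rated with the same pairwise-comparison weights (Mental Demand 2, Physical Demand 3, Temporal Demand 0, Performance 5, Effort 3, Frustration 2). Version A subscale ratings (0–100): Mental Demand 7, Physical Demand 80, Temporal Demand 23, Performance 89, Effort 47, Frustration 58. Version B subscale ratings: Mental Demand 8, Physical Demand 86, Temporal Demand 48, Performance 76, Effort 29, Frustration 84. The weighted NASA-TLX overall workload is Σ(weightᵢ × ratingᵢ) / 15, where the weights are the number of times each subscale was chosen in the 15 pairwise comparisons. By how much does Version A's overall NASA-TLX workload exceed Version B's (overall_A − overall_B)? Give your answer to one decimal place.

Version A weighted sum = 2·7 + 3·80 + 0·23 + 5·89 + 3·47 + 2·58 = 14 + 240 + 0 + 445 + 141 + 116 = 956; overall_A = 956/15 = 63.7333.
Version B weighted sum = 2·8 + 3·86 + 0·48 + 5·76 + 3·29 + 2·84 = 16 + 258 + 0 + 380 + 87 + 168 = 909; overall_B = 909/15 = 60.6000.
Difference = 63.7333 − 60.6000 = 3.1333 ≈ 3.1.

3.1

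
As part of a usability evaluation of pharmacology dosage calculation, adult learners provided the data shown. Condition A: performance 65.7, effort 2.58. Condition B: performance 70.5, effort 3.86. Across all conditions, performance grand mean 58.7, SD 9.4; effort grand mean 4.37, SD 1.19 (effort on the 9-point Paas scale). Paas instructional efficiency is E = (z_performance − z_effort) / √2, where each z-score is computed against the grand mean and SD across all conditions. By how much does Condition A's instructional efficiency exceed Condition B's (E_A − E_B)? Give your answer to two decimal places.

Condition A: z_P = (65.7 − 58.7)/9.4 = 0.7447; z_E = (2.58 − 4.37)/1.19 = -1.5042; E_A = (0.7447 − (-1.5042))/√2 = 1.5902.
Condition B: z_P = (70.5 − 58.7)/9.4 = 1.2553; z_E = (3.86 − 4.37)/1.19 = -0.4286; E_B = (1.2553 − (-0.4286))/√2 = 1.1907.
E_A − E_B = 1.5902 − 1.1907 = 0.3995 ≈ 0.40.

0.40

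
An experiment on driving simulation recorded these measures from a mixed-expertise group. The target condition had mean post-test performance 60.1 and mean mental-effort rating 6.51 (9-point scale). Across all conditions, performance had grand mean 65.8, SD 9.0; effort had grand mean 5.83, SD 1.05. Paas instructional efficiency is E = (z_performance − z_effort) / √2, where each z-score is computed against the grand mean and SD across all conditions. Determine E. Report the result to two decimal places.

-0.91

z_performance = (60.1 − 65.8) / 9.0 = -5.7000 / 9.0 = -0.6333.
z_effort = (6.51 − 5.83) / 1.05 = 0.6800 / 1.05 = 0.6476.
z_P − z_E = -0.6333 − 0.6476 = -1.2809.
E = -1.2809 / √2 = -1.2809 / 1.41421 = -0.9057 ≈ -0.91.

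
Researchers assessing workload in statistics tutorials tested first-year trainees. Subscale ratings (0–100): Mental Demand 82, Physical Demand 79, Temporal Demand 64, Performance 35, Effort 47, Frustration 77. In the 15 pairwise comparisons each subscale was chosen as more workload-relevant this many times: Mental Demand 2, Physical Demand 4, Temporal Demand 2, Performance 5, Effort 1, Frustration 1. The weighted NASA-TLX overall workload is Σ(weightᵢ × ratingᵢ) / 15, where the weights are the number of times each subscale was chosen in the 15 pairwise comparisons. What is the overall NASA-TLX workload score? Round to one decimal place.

The tallies are the weights (they sum to 15).
Weighted sum = 2·82 + 4·79 + 2·64 + 5·35 + 1·47 + 1·77
            = 164 + 316 + 128 + 175 + 47 + 77 = 907.
Overall workload = 907 / 15 = 60.4667 ≈ 60.5.

60.5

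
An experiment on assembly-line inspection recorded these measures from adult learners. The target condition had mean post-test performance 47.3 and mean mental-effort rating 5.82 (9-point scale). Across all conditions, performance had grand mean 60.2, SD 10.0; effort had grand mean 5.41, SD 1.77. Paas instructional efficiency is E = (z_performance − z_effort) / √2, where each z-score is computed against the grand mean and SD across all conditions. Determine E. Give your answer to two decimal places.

z_performance = (47.3 − 60.2) / 10.0 = -12.9000 / 10.0 = -1.2900.
z_effort = (5.82 − 5.41) / 1.77 = 0.4100 / 1.77 = 0.2316.
z_P − z_E = -1.2900 − 0.2316 = -1.5216.
E = -1.5216 / √2 = -1.5216 / 1.41421 = -1.0759 ≈ -1.08.

-1.08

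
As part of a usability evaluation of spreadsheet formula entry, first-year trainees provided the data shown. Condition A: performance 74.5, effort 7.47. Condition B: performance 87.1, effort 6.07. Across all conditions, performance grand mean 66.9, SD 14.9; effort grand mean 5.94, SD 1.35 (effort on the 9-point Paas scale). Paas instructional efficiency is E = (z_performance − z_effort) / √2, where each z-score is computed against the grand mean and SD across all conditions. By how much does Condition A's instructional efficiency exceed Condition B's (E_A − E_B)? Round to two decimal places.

Condition A: z_P = (74.5 − 66.9)/14.9 = 0.5101; z_E = (7.47 − 5.94)/1.35 = 1.1333; E_A = (0.5101 − 1.1333)/√2 = -0.4407.
Condition B: z_P = (87.1 − 66.9)/14.9 = 1.3557; z_E = (6.07 − 5.94)/1.35 = 0.0963; E_B = (1.3557 − 0.0963)/√2 = 0.8905.
E_A − E_B = -0.4407 − 0.8905 = -1.3312 ≈ -1.33.

-1.33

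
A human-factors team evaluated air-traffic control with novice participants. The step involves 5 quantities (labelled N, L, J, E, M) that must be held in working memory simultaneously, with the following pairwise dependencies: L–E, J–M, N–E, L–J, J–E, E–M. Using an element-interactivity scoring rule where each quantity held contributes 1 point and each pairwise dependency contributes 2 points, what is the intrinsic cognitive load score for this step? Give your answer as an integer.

17

Count of quantities held simultaneously: 5.
Count of pairwise dependencies listed: 6.
Element contribution: 5 × 1 = 5.
Interaction contribution: 6 × 2 = 12.
Intrinsic load = 5 + 12 = 17.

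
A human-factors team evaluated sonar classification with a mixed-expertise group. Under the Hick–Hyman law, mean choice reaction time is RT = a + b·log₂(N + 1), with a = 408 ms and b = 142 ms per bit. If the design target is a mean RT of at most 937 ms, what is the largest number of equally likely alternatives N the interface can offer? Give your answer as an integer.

12

Set 408 + 142·log₂(N + 1) ≤ 937.
log₂(N + 1) ≤ (937 − 408) / 142 = 3.7254.
N + 1 ≤ 2^3.7254 = 13.2269.
N ≤ 12.2269, so the largest integer N is 12.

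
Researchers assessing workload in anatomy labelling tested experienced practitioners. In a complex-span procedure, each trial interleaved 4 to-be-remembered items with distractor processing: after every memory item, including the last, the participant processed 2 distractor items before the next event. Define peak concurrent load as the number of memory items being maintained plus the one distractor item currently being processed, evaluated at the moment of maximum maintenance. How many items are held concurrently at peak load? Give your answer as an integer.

5

Maintenance is greatest during the distractor(s) after memory item 4: all 4 memory items are being held.
One distractor item is concurrently being processed.
Peak concurrent load = 4 + 1 = 5 items.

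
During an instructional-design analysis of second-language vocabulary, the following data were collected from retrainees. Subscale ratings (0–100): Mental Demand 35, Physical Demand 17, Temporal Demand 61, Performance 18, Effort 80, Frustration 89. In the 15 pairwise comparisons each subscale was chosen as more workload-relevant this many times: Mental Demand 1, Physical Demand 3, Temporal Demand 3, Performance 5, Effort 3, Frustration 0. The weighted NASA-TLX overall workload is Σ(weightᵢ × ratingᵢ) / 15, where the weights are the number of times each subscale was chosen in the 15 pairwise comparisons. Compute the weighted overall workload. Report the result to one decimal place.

The tallies are the weights (they sum to 15).
Weighted sum = 1·35 + 3·17 + 3·61 + 5·18 + 3·80 + 0·89
            = 35 + 51 + 183 + 90 + 240 + 0 = 599.
Overall workload = 599 / 15 = 39.9333 ≈ 39.9.

39.9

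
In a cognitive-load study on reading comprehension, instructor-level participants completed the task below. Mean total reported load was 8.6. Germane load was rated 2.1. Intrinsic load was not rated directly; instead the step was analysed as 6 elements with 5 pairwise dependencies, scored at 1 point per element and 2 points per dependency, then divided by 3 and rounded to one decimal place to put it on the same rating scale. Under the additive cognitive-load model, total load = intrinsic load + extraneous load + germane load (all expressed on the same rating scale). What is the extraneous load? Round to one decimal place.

1.2

Intrinsic (element-interactivity): (6 × 1 + 5 × 2) / 3 = 16 / 3 = 5.3333 → 5.3.
extraneous load = total − intrinsic − germane
             = 8.6 − 5.3 − 2.1 = 1.2.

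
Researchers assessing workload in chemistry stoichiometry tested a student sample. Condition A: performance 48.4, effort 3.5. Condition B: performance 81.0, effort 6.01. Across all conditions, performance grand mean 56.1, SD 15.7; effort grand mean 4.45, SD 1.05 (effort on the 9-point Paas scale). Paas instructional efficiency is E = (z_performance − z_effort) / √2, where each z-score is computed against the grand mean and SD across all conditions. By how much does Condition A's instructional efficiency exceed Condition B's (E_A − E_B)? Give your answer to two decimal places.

0.22

Condition A: z_P = (48.4 − 56.1)/15.7 = -0.4904; z_E = (3.5 − 4.45)/1.05 = -0.9048; E_A = (-0.4904 − (-0.9048))/√2 = 0.2930.
Condition B: z_P = (81.0 − 56.1)/15.7 = 1.5860; z_E = (6.01 − 4.45)/1.05 = 1.4857; E_B = (1.5860 − 1.4857)/√2 = 0.0709.
E_A − E_B = 0.2930 − 0.0709 = 0.2221 ≈ 0.22.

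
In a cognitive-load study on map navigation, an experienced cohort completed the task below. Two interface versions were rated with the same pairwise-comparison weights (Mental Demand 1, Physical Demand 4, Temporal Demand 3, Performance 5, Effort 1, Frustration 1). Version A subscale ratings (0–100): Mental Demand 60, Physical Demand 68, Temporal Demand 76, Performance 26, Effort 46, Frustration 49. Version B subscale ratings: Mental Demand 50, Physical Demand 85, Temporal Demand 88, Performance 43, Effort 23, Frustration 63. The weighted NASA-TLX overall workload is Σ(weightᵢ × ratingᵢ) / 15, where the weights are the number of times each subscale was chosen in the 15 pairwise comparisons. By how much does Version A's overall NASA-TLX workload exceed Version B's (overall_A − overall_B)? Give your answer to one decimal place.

Version A weighted sum = 1·60 + 4·68 + 3·76 + 5·26 + 1·46 + 1·49 = 60 + 272 + 228 + 130 + 46 + 49 = 785; overall_A = 785/15 = 52.3333.
Version B weighted sum = 1·50 + 4·85 + 3·88 + 5·43 + 1·23 + 1·63 = 50 + 340 + 264 + 215 + 23 + 63 = 955; overall_B = 955/15 = 63.6667.
Difference = 52.3333 − 63.6667 = -11.3334 ≈ -11.3.

-11.3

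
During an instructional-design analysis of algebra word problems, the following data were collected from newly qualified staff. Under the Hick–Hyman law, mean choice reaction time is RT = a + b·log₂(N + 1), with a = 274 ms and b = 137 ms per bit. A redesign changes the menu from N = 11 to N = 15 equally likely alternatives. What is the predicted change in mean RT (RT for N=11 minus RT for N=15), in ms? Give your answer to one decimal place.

-56.9

RT(11) = 274 + 137·log₂(12) = 274 + 137·3.5850 = 765.1450 ms.
RT(15) = 274 + 137·log₂(16) = 274 + 137·4.0000 = 822.0000 ms.
Difference = 765.1450 − 822.0000 = -56.8550 ≈ -56.9 ms.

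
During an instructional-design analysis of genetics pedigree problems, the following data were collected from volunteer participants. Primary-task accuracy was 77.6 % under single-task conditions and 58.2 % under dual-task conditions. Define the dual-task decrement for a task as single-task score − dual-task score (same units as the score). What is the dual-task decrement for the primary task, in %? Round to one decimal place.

Decrement = 77.6 − 58.2 = 19.4000 % ≈ 19.4 %.

19.4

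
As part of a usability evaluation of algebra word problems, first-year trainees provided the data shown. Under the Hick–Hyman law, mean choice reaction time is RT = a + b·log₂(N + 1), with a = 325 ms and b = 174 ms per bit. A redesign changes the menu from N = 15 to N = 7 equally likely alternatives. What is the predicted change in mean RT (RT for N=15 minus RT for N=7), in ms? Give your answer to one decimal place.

RT(15) = 325 + 174·log₂(16) = 325 + 174·4.0000 = 1021.0000 ms.
RT(7) = 325 + 174·log₂(8) = 325 + 174·3.0000 = 847.0000 ms.
Difference = 1021.0000 − 847.0000 = 174.0000 ≈ 174.0 ms.

174.0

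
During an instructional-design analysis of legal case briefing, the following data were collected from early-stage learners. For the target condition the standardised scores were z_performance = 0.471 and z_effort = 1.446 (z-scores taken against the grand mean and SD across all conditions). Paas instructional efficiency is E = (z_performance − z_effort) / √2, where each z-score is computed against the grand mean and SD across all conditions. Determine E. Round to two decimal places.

-0.69

z_P − z_E = 0.471 − 1.446 = -0.9750.
E = -0.9750 / √2 = -0.9750 / 1.41421 = -0.6894 ≈ -0.69.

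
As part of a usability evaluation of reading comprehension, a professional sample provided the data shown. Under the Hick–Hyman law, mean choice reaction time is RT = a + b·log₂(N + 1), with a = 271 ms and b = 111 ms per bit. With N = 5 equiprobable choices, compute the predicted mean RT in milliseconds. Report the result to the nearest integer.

log₂(5 + 1) = log₂(6) = 2.5850.
RT = 271 + 111 × 2.5850 = 271 + 286.9350 = 557.9350 ms.
≈ 558 ms.

558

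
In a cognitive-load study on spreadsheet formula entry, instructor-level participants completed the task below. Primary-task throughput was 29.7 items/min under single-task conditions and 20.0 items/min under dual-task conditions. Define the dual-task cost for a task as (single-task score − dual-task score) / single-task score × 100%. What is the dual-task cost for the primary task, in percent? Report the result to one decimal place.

Cost = (29.7 − 20.0) / 29.7 × 100%
     = 9.7000 / 29.7 × 100% = 32.6599%.
≈ 32.7%.

32.7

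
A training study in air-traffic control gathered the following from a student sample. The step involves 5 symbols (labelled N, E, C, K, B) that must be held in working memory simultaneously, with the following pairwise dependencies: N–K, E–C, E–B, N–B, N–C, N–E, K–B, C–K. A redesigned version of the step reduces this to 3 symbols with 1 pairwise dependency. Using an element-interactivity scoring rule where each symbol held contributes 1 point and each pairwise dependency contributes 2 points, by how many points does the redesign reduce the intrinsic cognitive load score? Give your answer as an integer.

Original: 5 × 1 + 8 × 2 = 5 + 16 = 21.
Redesigned: 3 × 1 + 1 × 2 = 3 + 2 = 5.
Reduction = 21 − 5 = 16.

16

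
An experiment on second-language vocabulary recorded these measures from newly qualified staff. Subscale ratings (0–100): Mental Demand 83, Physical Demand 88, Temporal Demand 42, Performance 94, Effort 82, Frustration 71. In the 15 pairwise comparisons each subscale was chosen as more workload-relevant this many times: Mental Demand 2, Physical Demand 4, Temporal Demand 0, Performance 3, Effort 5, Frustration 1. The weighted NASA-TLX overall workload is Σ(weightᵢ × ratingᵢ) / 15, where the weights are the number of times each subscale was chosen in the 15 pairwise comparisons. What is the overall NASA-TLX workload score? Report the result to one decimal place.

The tallies are the weights (they sum to 15).
Weighted sum = 2·83 + 4·88 + 0·42 + 3·94 + 5·82 + 1·71
            = 166 + 352 + 0 + 282 + 410 + 71 = 1281.
Overall workload = 1281 / 15 = 85.4000 ≈ 85.4.

85.4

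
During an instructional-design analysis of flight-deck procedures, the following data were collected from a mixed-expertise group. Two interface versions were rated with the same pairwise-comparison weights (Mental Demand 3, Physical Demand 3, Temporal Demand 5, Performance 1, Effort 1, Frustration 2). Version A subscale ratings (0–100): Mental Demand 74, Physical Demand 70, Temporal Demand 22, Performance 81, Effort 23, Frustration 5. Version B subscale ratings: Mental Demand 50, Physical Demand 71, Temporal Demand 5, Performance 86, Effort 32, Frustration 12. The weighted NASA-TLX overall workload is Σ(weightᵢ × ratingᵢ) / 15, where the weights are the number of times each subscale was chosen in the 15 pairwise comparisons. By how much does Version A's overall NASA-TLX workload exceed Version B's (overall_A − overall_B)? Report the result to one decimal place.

8.4

Version A weighted sum = 3·74 + 3·70 + 5·22 + 1·81 + 1·23 + 2·5 = 222 + 210 + 110 + 81 + 23 + 10 = 656; overall_A = 656/15 = 43.7333.
Version B weighted sum = 3·50 + 3·71 + 5·5 + 1·86 + 1·32 + 2·12 = 150 + 213 + 25 + 86 + 32 + 24 = 530; overall_B = 530/15 = 35.3333.
Difference = 43.7333 − 35.3333 = 8.4000 ≈ 8.4.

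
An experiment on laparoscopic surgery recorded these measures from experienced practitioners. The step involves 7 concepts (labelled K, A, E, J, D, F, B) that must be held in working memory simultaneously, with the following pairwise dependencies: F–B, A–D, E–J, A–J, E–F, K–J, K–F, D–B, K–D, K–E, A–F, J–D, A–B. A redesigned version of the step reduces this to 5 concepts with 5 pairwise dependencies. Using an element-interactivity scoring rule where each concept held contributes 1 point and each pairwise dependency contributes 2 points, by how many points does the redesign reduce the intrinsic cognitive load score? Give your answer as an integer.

Original: 7 × 1 + 13 × 2 = 7 + 26 = 33.
Redesigned: 5 × 1 + 5 × 2 = 5 + 10 = 15.
Reduction = 33 − 15 = 18.

18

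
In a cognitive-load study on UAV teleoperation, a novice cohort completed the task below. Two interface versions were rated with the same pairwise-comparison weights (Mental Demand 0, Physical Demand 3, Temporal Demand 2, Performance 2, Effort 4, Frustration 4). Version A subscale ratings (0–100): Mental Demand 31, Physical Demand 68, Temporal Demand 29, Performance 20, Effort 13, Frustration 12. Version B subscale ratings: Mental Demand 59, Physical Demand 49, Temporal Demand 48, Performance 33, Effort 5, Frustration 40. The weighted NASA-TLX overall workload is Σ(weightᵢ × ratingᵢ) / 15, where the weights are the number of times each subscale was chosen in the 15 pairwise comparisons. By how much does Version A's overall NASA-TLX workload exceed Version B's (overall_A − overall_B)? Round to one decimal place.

-5.8

Version A weighted sum = 0·31 + 3·68 + 2·29 + 2·20 + 4·13 + 4·12 = 0 + 204 + 58 + 40 + 52 + 48 = 402; overall_A = 402/15 = 26.8000.
Version B weighted sum = 0·59 + 3·49 + 2·48 + 2·33 + 4·5 + 4·40 = 0 + 147 + 96 + 66 + 20 + 160 = 489; overall_B = 489/15 = 32.6000.
Difference = 26.8000 − 32.6000 = -5.8000 ≈ -5.8.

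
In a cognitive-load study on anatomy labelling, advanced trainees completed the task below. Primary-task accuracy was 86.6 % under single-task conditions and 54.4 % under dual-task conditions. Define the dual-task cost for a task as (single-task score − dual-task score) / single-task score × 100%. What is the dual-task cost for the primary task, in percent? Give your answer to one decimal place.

37.2

Cost = (86.6 − 54.4) / 86.6 × 100%
     = 32.2000 / 86.6 × 100% = 37.1824%.
≈ 37.2%.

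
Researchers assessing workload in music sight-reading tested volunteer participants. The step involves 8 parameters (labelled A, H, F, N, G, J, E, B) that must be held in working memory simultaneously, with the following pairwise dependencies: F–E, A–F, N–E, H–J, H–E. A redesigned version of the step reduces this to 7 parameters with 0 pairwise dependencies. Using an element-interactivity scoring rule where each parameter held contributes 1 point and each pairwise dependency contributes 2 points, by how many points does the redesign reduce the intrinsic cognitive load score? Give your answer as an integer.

11

Original: 8 × 1 + 5 × 2 = 8 + 10 = 18.
Redesigned: 7 × 1 + 0 × 2 = 7 + 0 = 7.
Reduction = 18 − 7 = 11.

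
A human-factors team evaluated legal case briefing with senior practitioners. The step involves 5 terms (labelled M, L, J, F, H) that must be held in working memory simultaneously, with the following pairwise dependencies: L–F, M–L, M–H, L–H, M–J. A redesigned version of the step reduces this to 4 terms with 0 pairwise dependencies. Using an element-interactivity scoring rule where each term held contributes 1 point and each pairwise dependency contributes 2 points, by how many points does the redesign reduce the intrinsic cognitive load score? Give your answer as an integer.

11

Original: 5 × 1 + 5 × 2 = 5 + 10 = 15.
Redesigned: 4 × 1 + 0 × 2 = 4 + 0 = 4.
Reduction = 15 − 4 = 11.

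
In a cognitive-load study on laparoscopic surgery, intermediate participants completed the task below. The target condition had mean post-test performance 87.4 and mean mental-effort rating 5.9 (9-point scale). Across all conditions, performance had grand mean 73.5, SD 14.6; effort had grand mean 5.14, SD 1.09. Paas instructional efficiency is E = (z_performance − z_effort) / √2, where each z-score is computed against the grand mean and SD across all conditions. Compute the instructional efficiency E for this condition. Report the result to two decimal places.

0.18

z_performance = (87.4 − 73.5) / 14.6 = 13.9000 / 14.6 = 0.9521.
z_effort = (5.9 − 5.14) / 1.09 = 0.7600 / 1.09 = 0.6972.
z_P − z_E = 0.9521 − 0.6972 = 0.2549.
E = 0.2549 / √2 = 0.2549 / 1.41421 = 0.1802 ≈ 0.18.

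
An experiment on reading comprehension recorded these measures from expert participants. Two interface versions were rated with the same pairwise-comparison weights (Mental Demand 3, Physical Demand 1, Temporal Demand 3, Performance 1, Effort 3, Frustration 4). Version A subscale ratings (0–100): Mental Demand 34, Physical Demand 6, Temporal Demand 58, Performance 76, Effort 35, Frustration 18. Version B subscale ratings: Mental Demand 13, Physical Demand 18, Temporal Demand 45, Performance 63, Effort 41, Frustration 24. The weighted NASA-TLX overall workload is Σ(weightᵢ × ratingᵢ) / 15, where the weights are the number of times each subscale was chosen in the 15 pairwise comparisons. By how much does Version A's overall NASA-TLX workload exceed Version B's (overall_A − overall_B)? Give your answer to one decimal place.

4.1

Version A weighted sum = 3·34 + 1·6 + 3·58 + 1·76 + 3·35 + 4·18 = 102 + 6 + 174 + 76 + 105 + 72 = 535; overall_A = 535/15 = 35.6667.
Version B weighted sum = 3·13 + 1·18 + 3·45 + 1·63 + 3·41 + 4·24 = 39 + 18 + 135 + 63 + 123 + 96 = 474; overall_B = 474/15 = 31.6000.
Difference = 35.6667 − 31.6000 = 4.0667 ≈ 4.1.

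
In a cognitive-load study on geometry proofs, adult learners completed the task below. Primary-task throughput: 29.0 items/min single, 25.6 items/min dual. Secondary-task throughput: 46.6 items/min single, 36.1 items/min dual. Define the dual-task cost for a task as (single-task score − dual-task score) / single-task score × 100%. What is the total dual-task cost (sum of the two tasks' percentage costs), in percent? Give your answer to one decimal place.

Primary cost = (29.0 − 25.6) / 29.0 × 100% = 11.7241%.
Secondary cost = (46.6 − 36.1) / 46.6 × 100% = 22.5322%.
Total = 11.7241% + 22.5322% = 34.2563% ≈ 34.3%.

34.3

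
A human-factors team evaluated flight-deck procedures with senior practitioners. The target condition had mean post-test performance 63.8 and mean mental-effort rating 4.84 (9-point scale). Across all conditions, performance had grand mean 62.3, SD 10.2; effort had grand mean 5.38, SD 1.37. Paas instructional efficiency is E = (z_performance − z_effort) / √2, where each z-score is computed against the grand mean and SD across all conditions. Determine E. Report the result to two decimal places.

0.38

z_performance = (63.8 − 62.3) / 10.2 = 1.5000 / 10.2 = 0.1471.
z_effort = (4.84 − 5.38) / 1.37 = -0.5400 / 1.37 = -0.3942.
z_P − z_E = 0.1471 − (-0.3942) = 0.5413.
E = 0.5413 / √2 = 0.5413 / 1.41421 = 0.3828 ≈ 0.38.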